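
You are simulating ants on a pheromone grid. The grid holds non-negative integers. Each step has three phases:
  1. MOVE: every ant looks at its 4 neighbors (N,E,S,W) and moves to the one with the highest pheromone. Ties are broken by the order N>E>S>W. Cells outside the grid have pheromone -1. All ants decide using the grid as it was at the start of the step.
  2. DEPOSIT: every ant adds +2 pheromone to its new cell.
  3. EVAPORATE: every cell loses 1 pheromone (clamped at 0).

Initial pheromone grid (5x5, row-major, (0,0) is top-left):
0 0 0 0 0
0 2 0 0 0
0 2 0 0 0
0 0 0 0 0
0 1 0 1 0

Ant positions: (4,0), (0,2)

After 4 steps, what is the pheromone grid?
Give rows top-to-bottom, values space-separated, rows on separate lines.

After step 1: ants at (4,1),(0,3)
  0 0 0 1 0
  0 1 0 0 0
  0 1 0 0 0
  0 0 0 0 0
  0 2 0 0 0
After step 2: ants at (3,1),(0,4)
  0 0 0 0 1
  0 0 0 0 0
  0 0 0 0 0
  0 1 0 0 0
  0 1 0 0 0
After step 3: ants at (4,1),(1,4)
  0 0 0 0 0
  0 0 0 0 1
  0 0 0 0 0
  0 0 0 0 0
  0 2 0 0 0
After step 4: ants at (3,1),(0,4)
  0 0 0 0 1
  0 0 0 0 0
  0 0 0 0 0
  0 1 0 0 0
  0 1 0 0 0

0 0 0 0 1
0 0 0 0 0
0 0 0 0 0
0 1 0 0 0
0 1 0 0 0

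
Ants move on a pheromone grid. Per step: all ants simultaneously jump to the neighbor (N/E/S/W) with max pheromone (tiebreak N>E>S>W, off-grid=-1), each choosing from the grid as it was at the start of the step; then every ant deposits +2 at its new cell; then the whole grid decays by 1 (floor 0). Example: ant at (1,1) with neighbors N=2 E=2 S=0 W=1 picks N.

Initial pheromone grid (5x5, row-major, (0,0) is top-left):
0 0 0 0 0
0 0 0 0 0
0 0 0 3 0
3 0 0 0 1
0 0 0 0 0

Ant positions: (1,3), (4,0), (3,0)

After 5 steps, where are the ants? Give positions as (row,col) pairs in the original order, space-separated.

Step 1: ant0:(1,3)->S->(2,3) | ant1:(4,0)->N->(3,0) | ant2:(3,0)->N->(2,0)
  grid max=4 at (2,3)
Step 2: ant0:(2,3)->N->(1,3) | ant1:(3,0)->N->(2,0) | ant2:(2,0)->S->(3,0)
  grid max=5 at (3,0)
Step 3: ant0:(1,3)->S->(2,3) | ant1:(2,0)->S->(3,0) | ant2:(3,0)->N->(2,0)
  grid max=6 at (3,0)
Step 4: ant0:(2,3)->N->(1,3) | ant1:(3,0)->N->(2,0) | ant2:(2,0)->S->(3,0)
  grid max=7 at (3,0)
Step 5: ant0:(1,3)->S->(2,3) | ant1:(2,0)->S->(3,0) | ant2:(3,0)->N->(2,0)
  grid max=8 at (3,0)

(2,3) (3,0) (2,0)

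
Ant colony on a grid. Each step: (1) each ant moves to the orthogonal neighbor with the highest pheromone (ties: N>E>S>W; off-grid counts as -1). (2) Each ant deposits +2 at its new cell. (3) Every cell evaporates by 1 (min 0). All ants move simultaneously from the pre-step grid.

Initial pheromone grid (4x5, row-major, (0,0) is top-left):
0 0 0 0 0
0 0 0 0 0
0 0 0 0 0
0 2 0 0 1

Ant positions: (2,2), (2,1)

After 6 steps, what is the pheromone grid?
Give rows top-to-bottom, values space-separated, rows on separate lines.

After step 1: ants at (1,2),(3,1)
  0 0 0 0 0
  0 0 1 0 0
  0 0 0 0 0
  0 3 0 0 0
After step 2: ants at (0,2),(2,1)
  0 0 1 0 0
  0 0 0 0 0
  0 1 0 0 0
  0 2 0 0 0
After step 3: ants at (0,3),(3,1)
  0 0 0 1 0
  0 0 0 0 0
  0 0 0 0 0
  0 3 0 0 0
After step 4: ants at (0,4),(2,1)
  0 0 0 0 1
  0 0 0 0 0
  0 1 0 0 0
  0 2 0 0 0
After step 5: ants at (1,4),(3,1)
  0 0 0 0 0
  0 0 0 0 1
  0 0 0 0 0
  0 3 0 0 0
After step 6: ants at (0,4),(2,1)
  0 0 0 0 1
  0 0 0 0 0
  0 1 0 0 0
  0 2 0 0 0

0 0 0 0 1
0 0 0 0 0
0 1 0 0 0
0 2 0 0 0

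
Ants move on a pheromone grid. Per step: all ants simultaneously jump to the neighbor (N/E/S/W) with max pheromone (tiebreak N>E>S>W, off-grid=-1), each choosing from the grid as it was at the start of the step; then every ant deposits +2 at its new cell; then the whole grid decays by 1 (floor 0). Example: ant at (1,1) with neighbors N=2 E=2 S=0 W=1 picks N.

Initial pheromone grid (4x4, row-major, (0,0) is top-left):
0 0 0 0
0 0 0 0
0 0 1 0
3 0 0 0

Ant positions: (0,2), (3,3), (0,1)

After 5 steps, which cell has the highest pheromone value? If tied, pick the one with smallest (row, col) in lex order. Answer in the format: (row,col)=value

Answer: (0,3)=9

Derivation:
Step 1: ant0:(0,2)->E->(0,3) | ant1:(3,3)->N->(2,3) | ant2:(0,1)->E->(0,2)
  grid max=2 at (3,0)
Step 2: ant0:(0,3)->W->(0,2) | ant1:(2,3)->N->(1,3) | ant2:(0,2)->E->(0,3)
  grid max=2 at (0,2)
Step 3: ant0:(0,2)->E->(0,3) | ant1:(1,3)->N->(0,3) | ant2:(0,3)->W->(0,2)
  grid max=5 at (0,3)
Step 4: ant0:(0,3)->W->(0,2) | ant1:(0,3)->W->(0,2) | ant2:(0,2)->E->(0,3)
  grid max=6 at (0,2)
Step 5: ant0:(0,2)->E->(0,3) | ant1:(0,2)->E->(0,3) | ant2:(0,3)->W->(0,2)
  grid max=9 at (0,3)
Final grid:
  0 0 7 9
  0 0 0 0
  0 0 0 0
  0 0 0 0
Max pheromone 9 at (0,3)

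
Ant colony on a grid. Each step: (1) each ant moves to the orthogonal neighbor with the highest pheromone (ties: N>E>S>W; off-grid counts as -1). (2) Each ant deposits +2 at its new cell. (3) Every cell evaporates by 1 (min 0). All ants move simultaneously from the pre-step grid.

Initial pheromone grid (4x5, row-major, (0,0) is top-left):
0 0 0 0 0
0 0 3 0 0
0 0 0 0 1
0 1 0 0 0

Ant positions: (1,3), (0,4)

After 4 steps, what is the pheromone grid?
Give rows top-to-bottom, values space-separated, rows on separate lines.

After step 1: ants at (1,2),(1,4)
  0 0 0 0 0
  0 0 4 0 1
  0 0 0 0 0
  0 0 0 0 0
After step 2: ants at (0,2),(0,4)
  0 0 1 0 1
  0 0 3 0 0
  0 0 0 0 0
  0 0 0 0 0
After step 3: ants at (1,2),(1,4)
  0 0 0 0 0
  0 0 4 0 1
  0 0 0 0 0
  0 0 0 0 0
After step 4: ants at (0,2),(0,4)
  0 0 1 0 1
  0 0 3 0 0
  0 0 0 0 0
  0 0 0 0 0

0 0 1 0 1
0 0 3 0 0
0 0 0 0 0
0 0 0 0 0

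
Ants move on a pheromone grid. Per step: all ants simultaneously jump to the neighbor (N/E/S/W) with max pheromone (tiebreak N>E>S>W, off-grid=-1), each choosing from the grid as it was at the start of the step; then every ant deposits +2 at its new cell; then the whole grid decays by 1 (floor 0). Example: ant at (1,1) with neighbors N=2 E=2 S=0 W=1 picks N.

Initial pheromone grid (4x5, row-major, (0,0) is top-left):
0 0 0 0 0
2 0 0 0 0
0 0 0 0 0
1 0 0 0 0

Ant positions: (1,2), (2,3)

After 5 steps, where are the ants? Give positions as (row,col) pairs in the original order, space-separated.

Step 1: ant0:(1,2)->N->(0,2) | ant1:(2,3)->N->(1,3)
  grid max=1 at (0,2)
Step 2: ant0:(0,2)->E->(0,3) | ant1:(1,3)->N->(0,3)
  grid max=3 at (0,3)
Step 3: ant0:(0,3)->E->(0,4) | ant1:(0,3)->E->(0,4)
  grid max=3 at (0,4)
Step 4: ant0:(0,4)->W->(0,3) | ant1:(0,4)->W->(0,3)
  grid max=5 at (0,3)
Step 5: ant0:(0,3)->E->(0,4) | ant1:(0,3)->E->(0,4)
  grid max=5 at (0,4)

(0,4) (0,4)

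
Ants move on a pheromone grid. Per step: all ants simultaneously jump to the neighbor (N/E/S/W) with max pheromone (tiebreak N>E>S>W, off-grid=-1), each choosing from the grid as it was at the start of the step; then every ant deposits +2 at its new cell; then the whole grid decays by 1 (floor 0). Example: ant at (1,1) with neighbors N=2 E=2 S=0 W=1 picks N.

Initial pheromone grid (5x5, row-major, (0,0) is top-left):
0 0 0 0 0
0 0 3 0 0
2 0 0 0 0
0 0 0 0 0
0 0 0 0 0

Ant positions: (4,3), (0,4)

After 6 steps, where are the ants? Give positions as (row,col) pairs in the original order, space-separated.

Step 1: ant0:(4,3)->N->(3,3) | ant1:(0,4)->S->(1,4)
  grid max=2 at (1,2)
Step 2: ant0:(3,3)->N->(2,3) | ant1:(1,4)->N->(0,4)
  grid max=1 at (0,4)
Step 3: ant0:(2,3)->N->(1,3) | ant1:(0,4)->S->(1,4)
  grid max=1 at (1,3)
Step 4: ant0:(1,3)->E->(1,4) | ant1:(1,4)->W->(1,3)
  grid max=2 at (1,3)
Step 5: ant0:(1,4)->W->(1,3) | ant1:(1,3)->E->(1,4)
  grid max=3 at (1,3)
Step 6: ant0:(1,3)->E->(1,4) | ant1:(1,4)->W->(1,3)
  grid max=4 at (1,3)

(1,4) (1,3)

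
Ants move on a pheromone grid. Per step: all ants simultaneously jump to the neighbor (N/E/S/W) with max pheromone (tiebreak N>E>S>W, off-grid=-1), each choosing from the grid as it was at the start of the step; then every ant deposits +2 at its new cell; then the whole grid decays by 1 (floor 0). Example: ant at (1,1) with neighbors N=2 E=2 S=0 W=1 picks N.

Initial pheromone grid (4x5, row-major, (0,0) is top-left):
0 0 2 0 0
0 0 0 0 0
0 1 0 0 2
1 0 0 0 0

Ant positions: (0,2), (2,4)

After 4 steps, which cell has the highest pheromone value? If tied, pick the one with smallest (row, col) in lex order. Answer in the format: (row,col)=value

Answer: (0,2)=2

Derivation:
Step 1: ant0:(0,2)->E->(0,3) | ant1:(2,4)->N->(1,4)
  grid max=1 at (0,2)
Step 2: ant0:(0,3)->W->(0,2) | ant1:(1,4)->S->(2,4)
  grid max=2 at (0,2)
Step 3: ant0:(0,2)->E->(0,3) | ant1:(2,4)->N->(1,4)
  grid max=1 at (0,2)
Step 4: ant0:(0,3)->W->(0,2) | ant1:(1,4)->S->(2,4)
  grid max=2 at (0,2)
Final grid:
  0 0 2 0 0
  0 0 0 0 0
  0 0 0 0 2
  0 0 0 0 0
Max pheromone 2 at (0,2)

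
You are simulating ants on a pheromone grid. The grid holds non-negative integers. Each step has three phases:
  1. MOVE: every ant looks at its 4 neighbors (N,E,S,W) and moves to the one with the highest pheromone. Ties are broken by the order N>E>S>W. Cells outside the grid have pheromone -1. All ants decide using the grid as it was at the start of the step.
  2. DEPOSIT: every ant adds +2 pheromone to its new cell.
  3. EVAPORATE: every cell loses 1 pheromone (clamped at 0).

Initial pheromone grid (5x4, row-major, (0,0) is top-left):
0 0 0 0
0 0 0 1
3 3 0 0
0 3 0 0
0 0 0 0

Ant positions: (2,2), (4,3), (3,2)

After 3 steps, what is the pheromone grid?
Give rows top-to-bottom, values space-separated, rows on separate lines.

After step 1: ants at (2,1),(3,3),(3,1)
  0 0 0 0
  0 0 0 0
  2 4 0 0
  0 4 0 1
  0 0 0 0
After step 2: ants at (3,1),(2,3),(2,1)
  0 0 0 0
  0 0 0 0
  1 5 0 1
  0 5 0 0
  0 0 0 0
After step 3: ants at (2,1),(1,3),(3,1)
  0 0 0 0
  0 0 0 1
  0 6 0 0
  0 6 0 0
  0 0 0 0

0 0 0 0
0 0 0 1
0 6 0 0
0 6 0 0
0 0 0 0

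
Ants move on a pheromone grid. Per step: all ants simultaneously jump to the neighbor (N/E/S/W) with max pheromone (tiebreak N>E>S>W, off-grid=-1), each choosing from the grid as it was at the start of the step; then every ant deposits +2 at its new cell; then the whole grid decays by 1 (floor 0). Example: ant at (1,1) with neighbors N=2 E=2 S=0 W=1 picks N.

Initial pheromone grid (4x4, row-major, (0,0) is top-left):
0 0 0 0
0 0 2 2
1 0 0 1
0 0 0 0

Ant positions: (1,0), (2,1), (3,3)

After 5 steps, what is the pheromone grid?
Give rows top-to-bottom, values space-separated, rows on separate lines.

After step 1: ants at (2,0),(2,0),(2,3)
  0 0 0 0
  0 0 1 1
  4 0 0 2
  0 0 0 0
After step 2: ants at (1,0),(1,0),(1,3)
  0 0 0 0
  3 0 0 2
  3 0 0 1
  0 0 0 0
After step 3: ants at (2,0),(2,0),(2,3)
  0 0 0 0
  2 0 0 1
  6 0 0 2
  0 0 0 0
After step 4: ants at (1,0),(1,0),(1,3)
  0 0 0 0
  5 0 0 2
  5 0 0 1
  0 0 0 0
After step 5: ants at (2,0),(2,0),(2,3)
  0 0 0 0
  4 0 0 1
  8 0 0 2
  0 0 0 0

0 0 0 0
4 0 0 1
8 0 0 2
0 0 0 0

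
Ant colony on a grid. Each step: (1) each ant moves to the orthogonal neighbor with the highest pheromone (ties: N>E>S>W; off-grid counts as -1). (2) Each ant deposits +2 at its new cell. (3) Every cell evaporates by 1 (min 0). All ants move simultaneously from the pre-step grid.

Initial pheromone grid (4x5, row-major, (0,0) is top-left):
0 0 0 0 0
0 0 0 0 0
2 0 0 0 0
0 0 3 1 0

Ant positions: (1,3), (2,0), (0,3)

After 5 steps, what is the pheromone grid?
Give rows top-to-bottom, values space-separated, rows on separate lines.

After step 1: ants at (0,3),(1,0),(0,4)
  0 0 0 1 1
  1 0 0 0 0
  1 0 0 0 0
  0 0 2 0 0
After step 2: ants at (0,4),(2,0),(0,3)
  0 0 0 2 2
  0 0 0 0 0
  2 0 0 0 0
  0 0 1 0 0
After step 3: ants at (0,3),(1,0),(0,4)
  0 0 0 3 3
  1 0 0 0 0
  1 0 0 0 0
  0 0 0 0 0
After step 4: ants at (0,4),(2,0),(0,3)
  0 0 0 4 4
  0 0 0 0 0
  2 0 0 0 0
  0 0 0 0 0
After step 5: ants at (0,3),(1,0),(0,4)
  0 0 0 5 5
  1 0 0 0 0
  1 0 0 0 0
  0 0 0 0 0

0 0 0 5 5
1 0 0 0 0
1 0 0 0 0
0 0 0 0 0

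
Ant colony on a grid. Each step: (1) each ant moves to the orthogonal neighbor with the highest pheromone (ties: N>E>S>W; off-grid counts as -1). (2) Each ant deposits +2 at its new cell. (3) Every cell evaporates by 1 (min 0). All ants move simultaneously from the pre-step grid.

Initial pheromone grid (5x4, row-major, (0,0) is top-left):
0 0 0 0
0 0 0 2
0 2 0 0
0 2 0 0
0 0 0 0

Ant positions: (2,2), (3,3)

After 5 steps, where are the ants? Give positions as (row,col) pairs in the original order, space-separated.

Step 1: ant0:(2,2)->W->(2,1) | ant1:(3,3)->N->(2,3)
  grid max=3 at (2,1)
Step 2: ant0:(2,1)->S->(3,1) | ant1:(2,3)->N->(1,3)
  grid max=2 at (1,3)
Step 3: ant0:(3,1)->N->(2,1) | ant1:(1,3)->N->(0,3)
  grid max=3 at (2,1)
Step 4: ant0:(2,1)->S->(3,1) | ant1:(0,3)->S->(1,3)
  grid max=2 at (1,3)
Step 5: ant0:(3,1)->N->(2,1) | ant1:(1,3)->N->(0,3)
  grid max=3 at (2,1)

(2,1) (0,3)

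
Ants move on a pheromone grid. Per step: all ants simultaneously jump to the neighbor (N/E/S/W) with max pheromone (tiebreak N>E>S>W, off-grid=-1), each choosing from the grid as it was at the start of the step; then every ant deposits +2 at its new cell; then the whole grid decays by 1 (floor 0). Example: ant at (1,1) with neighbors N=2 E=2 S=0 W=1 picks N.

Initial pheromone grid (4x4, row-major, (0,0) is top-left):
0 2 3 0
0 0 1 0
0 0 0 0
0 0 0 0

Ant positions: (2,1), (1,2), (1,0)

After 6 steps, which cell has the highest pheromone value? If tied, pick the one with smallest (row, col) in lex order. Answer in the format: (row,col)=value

Answer: (0,1)=14

Derivation:
Step 1: ant0:(2,1)->N->(1,1) | ant1:(1,2)->N->(0,2) | ant2:(1,0)->N->(0,0)
  grid max=4 at (0,2)
Step 2: ant0:(1,1)->N->(0,1) | ant1:(0,2)->W->(0,1) | ant2:(0,0)->E->(0,1)
  grid max=6 at (0,1)
Step 3: ant0:(0,1)->E->(0,2) | ant1:(0,1)->E->(0,2) | ant2:(0,1)->E->(0,2)
  grid max=8 at (0,2)
Step 4: ant0:(0,2)->W->(0,1) | ant1:(0,2)->W->(0,1) | ant2:(0,2)->W->(0,1)
  grid max=10 at (0,1)
Step 5: ant0:(0,1)->E->(0,2) | ant1:(0,1)->E->(0,2) | ant2:(0,1)->E->(0,2)
  grid max=12 at (0,2)
Step 6: ant0:(0,2)->W->(0,1) | ant1:(0,2)->W->(0,1) | ant2:(0,2)->W->(0,1)
  grid max=14 at (0,1)
Final grid:
  0 14 11 0
  0 0 0 0
  0 0 0 0
  0 0 0 0
Max pheromone 14 at (0,1)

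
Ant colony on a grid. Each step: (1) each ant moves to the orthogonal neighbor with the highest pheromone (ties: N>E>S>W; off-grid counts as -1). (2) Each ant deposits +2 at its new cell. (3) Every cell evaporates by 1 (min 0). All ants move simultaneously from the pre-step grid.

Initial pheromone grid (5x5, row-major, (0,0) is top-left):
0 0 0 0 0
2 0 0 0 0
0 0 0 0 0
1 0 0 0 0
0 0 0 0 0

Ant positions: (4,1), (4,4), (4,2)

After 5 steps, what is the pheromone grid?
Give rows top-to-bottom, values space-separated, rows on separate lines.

After step 1: ants at (3,1),(3,4),(3,2)
  0 0 0 0 0
  1 0 0 0 0
  0 0 0 0 0
  0 1 1 0 1
  0 0 0 0 0
After step 2: ants at (3,2),(2,4),(3,1)
  0 0 0 0 0
  0 0 0 0 0
  0 0 0 0 1
  0 2 2 0 0
  0 0 0 0 0
After step 3: ants at (3,1),(1,4),(3,2)
  0 0 0 0 0
  0 0 0 0 1
  0 0 0 0 0
  0 3 3 0 0
  0 0 0 0 0
After step 4: ants at (3,2),(0,4),(3,1)
  0 0 0 0 1
  0 0 0 0 0
  0 0 0 0 0
  0 4 4 0 0
  0 0 0 0 0
After step 5: ants at (3,1),(1,4),(3,2)
  0 0 0 0 0
  0 0 0 0 1
  0 0 0 0 0
  0 5 5 0 0
  0 0 0 0 0

0 0 0 0 0
0 0 0 0 1
0 0 0 0 0
0 5 5 0 0
0 0 0 0 0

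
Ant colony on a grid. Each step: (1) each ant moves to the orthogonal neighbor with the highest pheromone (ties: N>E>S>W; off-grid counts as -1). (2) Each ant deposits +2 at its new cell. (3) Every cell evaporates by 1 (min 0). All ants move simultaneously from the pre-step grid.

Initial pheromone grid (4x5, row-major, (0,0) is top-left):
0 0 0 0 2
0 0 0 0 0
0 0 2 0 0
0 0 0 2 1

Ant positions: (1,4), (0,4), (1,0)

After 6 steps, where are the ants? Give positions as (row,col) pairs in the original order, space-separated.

Step 1: ant0:(1,4)->N->(0,4) | ant1:(0,4)->S->(1,4) | ant2:(1,0)->N->(0,0)
  grid max=3 at (0,4)
Step 2: ant0:(0,4)->S->(1,4) | ant1:(1,4)->N->(0,4) | ant2:(0,0)->E->(0,1)
  grid max=4 at (0,4)
Step 3: ant0:(1,4)->N->(0,4) | ant1:(0,4)->S->(1,4) | ant2:(0,1)->E->(0,2)
  grid max=5 at (0,4)
Step 4: ant0:(0,4)->S->(1,4) | ant1:(1,4)->N->(0,4) | ant2:(0,2)->E->(0,3)
  grid max=6 at (0,4)
Step 5: ant0:(1,4)->N->(0,4) | ant1:(0,4)->S->(1,4) | ant2:(0,3)->E->(0,4)
  grid max=9 at (0,4)
Step 6: ant0:(0,4)->S->(1,4) | ant1:(1,4)->N->(0,4) | ant2:(0,4)->S->(1,4)
  grid max=10 at (0,4)

(1,4) (0,4) (1,4)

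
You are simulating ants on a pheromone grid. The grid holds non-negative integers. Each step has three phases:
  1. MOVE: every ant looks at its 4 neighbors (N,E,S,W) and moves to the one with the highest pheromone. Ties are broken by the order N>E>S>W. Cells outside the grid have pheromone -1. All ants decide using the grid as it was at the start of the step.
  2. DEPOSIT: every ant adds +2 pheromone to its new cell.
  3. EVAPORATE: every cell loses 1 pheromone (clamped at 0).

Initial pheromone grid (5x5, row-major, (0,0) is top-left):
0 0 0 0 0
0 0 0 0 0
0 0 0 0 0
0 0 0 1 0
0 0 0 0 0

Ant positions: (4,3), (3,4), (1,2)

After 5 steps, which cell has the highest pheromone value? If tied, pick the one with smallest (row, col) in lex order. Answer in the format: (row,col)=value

Answer: (3,3)=8

Derivation:
Step 1: ant0:(4,3)->N->(3,3) | ant1:(3,4)->W->(3,3) | ant2:(1,2)->N->(0,2)
  grid max=4 at (3,3)
Step 2: ant0:(3,3)->N->(2,3) | ant1:(3,3)->N->(2,3) | ant2:(0,2)->E->(0,3)
  grid max=3 at (2,3)
Step 3: ant0:(2,3)->S->(3,3) | ant1:(2,3)->S->(3,3) | ant2:(0,3)->E->(0,4)
  grid max=6 at (3,3)
Step 4: ant0:(3,3)->N->(2,3) | ant1:(3,3)->N->(2,3) | ant2:(0,4)->S->(1,4)
  grid max=5 at (2,3)
Step 5: ant0:(2,3)->S->(3,3) | ant1:(2,3)->S->(3,3) | ant2:(1,4)->N->(0,4)
  grid max=8 at (3,3)
Final grid:
  0 0 0 0 1
  0 0 0 0 0
  0 0 0 4 0
  0 0 0 8 0
  0 0 0 0 0
Max pheromone 8 at (3,3)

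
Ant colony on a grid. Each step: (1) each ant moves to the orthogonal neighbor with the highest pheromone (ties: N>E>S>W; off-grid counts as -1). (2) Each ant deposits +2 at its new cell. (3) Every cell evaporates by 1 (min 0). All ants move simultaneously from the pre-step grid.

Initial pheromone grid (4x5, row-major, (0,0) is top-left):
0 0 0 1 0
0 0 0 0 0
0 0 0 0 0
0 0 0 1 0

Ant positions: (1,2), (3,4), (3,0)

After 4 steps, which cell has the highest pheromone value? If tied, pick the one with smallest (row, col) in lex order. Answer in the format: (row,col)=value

Answer: (0,1)=1

Derivation:
Step 1: ant0:(1,2)->N->(0,2) | ant1:(3,4)->W->(3,3) | ant2:(3,0)->N->(2,0)
  grid max=2 at (3,3)
Step 2: ant0:(0,2)->E->(0,3) | ant1:(3,3)->N->(2,3) | ant2:(2,0)->N->(1,0)
  grid max=1 at (0,3)
Step 3: ant0:(0,3)->E->(0,4) | ant1:(2,3)->S->(3,3) | ant2:(1,0)->N->(0,0)
  grid max=2 at (3,3)
Step 4: ant0:(0,4)->S->(1,4) | ant1:(3,3)->N->(2,3) | ant2:(0,0)->E->(0,1)
  grid max=1 at (0,1)
Final grid:
  0 1 0 0 0
  0 0 0 0 1
  0 0 0 1 0
  0 0 0 1 0
Max pheromone 1 at (0,1)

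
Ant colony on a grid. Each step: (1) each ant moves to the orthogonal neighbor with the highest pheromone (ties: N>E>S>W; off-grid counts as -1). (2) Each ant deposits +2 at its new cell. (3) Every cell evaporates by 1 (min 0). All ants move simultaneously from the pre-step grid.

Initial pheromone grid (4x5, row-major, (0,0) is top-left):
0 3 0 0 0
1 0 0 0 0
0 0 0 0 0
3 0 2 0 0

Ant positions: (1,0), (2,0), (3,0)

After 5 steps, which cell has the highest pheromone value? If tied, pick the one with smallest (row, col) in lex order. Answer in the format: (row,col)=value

Answer: (3,0)=8

Derivation:
Step 1: ant0:(1,0)->N->(0,0) | ant1:(2,0)->S->(3,0) | ant2:(3,0)->N->(2,0)
  grid max=4 at (3,0)
Step 2: ant0:(0,0)->E->(0,1) | ant1:(3,0)->N->(2,0) | ant2:(2,0)->S->(3,0)
  grid max=5 at (3,0)
Step 3: ant0:(0,1)->E->(0,2) | ant1:(2,0)->S->(3,0) | ant2:(3,0)->N->(2,0)
  grid max=6 at (3,0)
Step 4: ant0:(0,2)->W->(0,1) | ant1:(3,0)->N->(2,0) | ant2:(2,0)->S->(3,0)
  grid max=7 at (3,0)
Step 5: ant0:(0,1)->E->(0,2) | ant1:(2,0)->S->(3,0) | ant2:(3,0)->N->(2,0)
  grid max=8 at (3,0)
Final grid:
  0 2 1 0 0
  0 0 0 0 0
  5 0 0 0 0
  8 0 0 0 0
Max pheromone 8 at (3,0)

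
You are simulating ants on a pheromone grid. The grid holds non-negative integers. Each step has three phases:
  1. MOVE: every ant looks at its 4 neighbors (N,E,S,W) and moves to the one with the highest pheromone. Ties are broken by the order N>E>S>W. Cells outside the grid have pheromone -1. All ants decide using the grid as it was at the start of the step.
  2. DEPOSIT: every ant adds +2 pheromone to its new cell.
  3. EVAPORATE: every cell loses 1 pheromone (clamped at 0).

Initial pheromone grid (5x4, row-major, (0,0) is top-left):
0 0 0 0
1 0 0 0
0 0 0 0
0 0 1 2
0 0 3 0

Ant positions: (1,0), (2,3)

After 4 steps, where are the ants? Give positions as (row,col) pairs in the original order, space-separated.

Step 1: ant0:(1,0)->N->(0,0) | ant1:(2,3)->S->(3,3)
  grid max=3 at (3,3)
Step 2: ant0:(0,0)->E->(0,1) | ant1:(3,3)->N->(2,3)
  grid max=2 at (3,3)
Step 3: ant0:(0,1)->E->(0,2) | ant1:(2,3)->S->(3,3)
  grid max=3 at (3,3)
Step 4: ant0:(0,2)->E->(0,3) | ant1:(3,3)->N->(2,3)
  grid max=2 at (3,3)

(0,3) (2,3)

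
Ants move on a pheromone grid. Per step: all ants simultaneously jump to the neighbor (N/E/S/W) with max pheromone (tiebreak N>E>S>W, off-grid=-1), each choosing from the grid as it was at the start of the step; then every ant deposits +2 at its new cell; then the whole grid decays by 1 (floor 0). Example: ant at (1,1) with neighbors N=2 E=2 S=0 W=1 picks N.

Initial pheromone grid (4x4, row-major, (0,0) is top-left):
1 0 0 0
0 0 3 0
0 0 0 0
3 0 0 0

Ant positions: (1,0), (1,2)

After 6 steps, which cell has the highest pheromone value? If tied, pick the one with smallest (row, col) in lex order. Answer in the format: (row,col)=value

Step 1: ant0:(1,0)->N->(0,0) | ant1:(1,2)->N->(0,2)
  grid max=2 at (0,0)
Step 2: ant0:(0,0)->E->(0,1) | ant1:(0,2)->S->(1,2)
  grid max=3 at (1,2)
Step 3: ant0:(0,1)->W->(0,0) | ant1:(1,2)->N->(0,2)
  grid max=2 at (0,0)
Step 4: ant0:(0,0)->E->(0,1) | ant1:(0,2)->S->(1,2)
  grid max=3 at (1,2)
Step 5: ant0:(0,1)->W->(0,0) | ant1:(1,2)->N->(0,2)
  grid max=2 at (0,0)
Step 6: ant0:(0,0)->E->(0,1) | ant1:(0,2)->S->(1,2)
  grid max=3 at (1,2)
Final grid:
  1 1 0 0
  0 0 3 0
  0 0 0 0
  0 0 0 0
Max pheromone 3 at (1,2)

Answer: (1,2)=3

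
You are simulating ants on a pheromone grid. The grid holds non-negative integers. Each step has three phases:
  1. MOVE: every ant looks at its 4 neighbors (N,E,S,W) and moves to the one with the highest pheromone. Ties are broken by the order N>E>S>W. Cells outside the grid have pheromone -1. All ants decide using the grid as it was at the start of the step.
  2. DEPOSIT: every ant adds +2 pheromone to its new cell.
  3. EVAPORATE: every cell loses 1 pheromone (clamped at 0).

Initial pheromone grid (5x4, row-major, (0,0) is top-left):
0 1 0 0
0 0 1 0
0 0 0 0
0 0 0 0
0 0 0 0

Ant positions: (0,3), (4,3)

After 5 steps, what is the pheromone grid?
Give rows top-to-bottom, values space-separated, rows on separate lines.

After step 1: ants at (1,3),(3,3)
  0 0 0 0
  0 0 0 1
  0 0 0 0
  0 0 0 1
  0 0 0 0
After step 2: ants at (0,3),(2,3)
  0 0 0 1
  0 0 0 0
  0 0 0 1
  0 0 0 0
  0 0 0 0
After step 3: ants at (1,3),(1,3)
  0 0 0 0
  0 0 0 3
  0 0 0 0
  0 0 0 0
  0 0 0 0
After step 4: ants at (0,3),(0,3)
  0 0 0 3
  0 0 0 2
  0 0 0 0
  0 0 0 0
  0 0 0 0
After step 5: ants at (1,3),(1,3)
  0 0 0 2
  0 0 0 5
  0 0 0 0
  0 0 0 0
  0 0 0 0

0 0 0 2
0 0 0 5
0 0 0 0
0 0 0 0
0 0 0 0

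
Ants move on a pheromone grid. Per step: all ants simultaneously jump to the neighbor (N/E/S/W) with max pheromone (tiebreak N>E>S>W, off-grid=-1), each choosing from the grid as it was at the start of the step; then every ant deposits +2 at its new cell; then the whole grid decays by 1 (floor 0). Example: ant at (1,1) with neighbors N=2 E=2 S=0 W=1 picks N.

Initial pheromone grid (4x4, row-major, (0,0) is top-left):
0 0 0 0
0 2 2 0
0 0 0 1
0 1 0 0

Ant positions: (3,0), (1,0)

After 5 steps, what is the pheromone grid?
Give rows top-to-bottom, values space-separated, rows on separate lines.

After step 1: ants at (3,1),(1,1)
  0 0 0 0
  0 3 1 0
  0 0 0 0
  0 2 0 0
After step 2: ants at (2,1),(1,2)
  0 0 0 0
  0 2 2 0
  0 1 0 0
  0 1 0 0
After step 3: ants at (1,1),(1,1)
  0 0 0 0
  0 5 1 0
  0 0 0 0
  0 0 0 0
After step 4: ants at (1,2),(1,2)
  0 0 0 0
  0 4 4 0
  0 0 0 0
  0 0 0 0
After step 5: ants at (1,1),(1,1)
  0 0 0 0
  0 7 3 0
  0 0 0 0
  0 0 0 0

0 0 0 0
0 7 3 0
0 0 0 0
0 0 0 0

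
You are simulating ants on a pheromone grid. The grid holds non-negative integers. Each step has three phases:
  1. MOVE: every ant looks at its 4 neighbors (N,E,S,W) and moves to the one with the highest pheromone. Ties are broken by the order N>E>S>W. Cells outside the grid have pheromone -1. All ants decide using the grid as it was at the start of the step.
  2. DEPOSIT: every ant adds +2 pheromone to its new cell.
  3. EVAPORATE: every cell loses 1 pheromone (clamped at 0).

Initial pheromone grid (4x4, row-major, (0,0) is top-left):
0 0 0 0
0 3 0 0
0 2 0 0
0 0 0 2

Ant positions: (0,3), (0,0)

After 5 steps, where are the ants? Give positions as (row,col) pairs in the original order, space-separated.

Step 1: ant0:(0,3)->S->(1,3) | ant1:(0,0)->E->(0,1)
  grid max=2 at (1,1)
Step 2: ant0:(1,3)->N->(0,3) | ant1:(0,1)->S->(1,1)
  grid max=3 at (1,1)
Step 3: ant0:(0,3)->S->(1,3) | ant1:(1,1)->N->(0,1)
  grid max=2 at (1,1)
Step 4: ant0:(1,3)->N->(0,3) | ant1:(0,1)->S->(1,1)
  grid max=3 at (1,1)
Step 5: ant0:(0,3)->S->(1,3) | ant1:(1,1)->N->(0,1)
  grid max=2 at (1,1)

(1,3) (0,1)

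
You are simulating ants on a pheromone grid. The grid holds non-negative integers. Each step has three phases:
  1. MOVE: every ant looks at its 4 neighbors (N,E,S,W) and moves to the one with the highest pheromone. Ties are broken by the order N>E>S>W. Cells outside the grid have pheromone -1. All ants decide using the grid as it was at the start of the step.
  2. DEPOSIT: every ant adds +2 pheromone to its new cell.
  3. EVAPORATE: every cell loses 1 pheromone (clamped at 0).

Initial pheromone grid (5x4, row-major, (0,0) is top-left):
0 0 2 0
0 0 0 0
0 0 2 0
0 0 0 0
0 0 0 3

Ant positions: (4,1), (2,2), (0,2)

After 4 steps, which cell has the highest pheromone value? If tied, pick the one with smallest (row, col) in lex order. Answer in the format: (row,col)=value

Answer: (0,2)=6

Derivation:
Step 1: ant0:(4,1)->N->(3,1) | ant1:(2,2)->N->(1,2) | ant2:(0,2)->E->(0,3)
  grid max=2 at (4,3)
Step 2: ant0:(3,1)->N->(2,1) | ant1:(1,2)->N->(0,2) | ant2:(0,3)->W->(0,2)
  grid max=4 at (0,2)
Step 3: ant0:(2,1)->N->(1,1) | ant1:(0,2)->E->(0,3) | ant2:(0,2)->E->(0,3)
  grid max=3 at (0,2)
Step 4: ant0:(1,1)->N->(0,1) | ant1:(0,3)->W->(0,2) | ant2:(0,3)->W->(0,2)
  grid max=6 at (0,2)
Final grid:
  0 1 6 2
  0 0 0 0
  0 0 0 0
  0 0 0 0
  0 0 0 0
Max pheromone 6 at (0,2)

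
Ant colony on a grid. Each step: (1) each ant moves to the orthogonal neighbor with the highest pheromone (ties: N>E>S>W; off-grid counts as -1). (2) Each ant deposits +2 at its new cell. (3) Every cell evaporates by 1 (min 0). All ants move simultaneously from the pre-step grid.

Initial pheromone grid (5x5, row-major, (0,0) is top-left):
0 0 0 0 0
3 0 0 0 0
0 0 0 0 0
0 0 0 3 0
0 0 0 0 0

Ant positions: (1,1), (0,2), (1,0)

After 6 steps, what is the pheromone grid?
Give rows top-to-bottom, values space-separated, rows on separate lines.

After step 1: ants at (1,0),(0,3),(0,0)
  1 0 0 1 0
  4 0 0 0 0
  0 0 0 0 0
  0 0 0 2 0
  0 0 0 0 0
After step 2: ants at (0,0),(0,4),(1,0)
  2 0 0 0 1
  5 0 0 0 0
  0 0 0 0 0
  0 0 0 1 0
  0 0 0 0 0
After step 3: ants at (1,0),(1,4),(0,0)
  3 0 0 0 0
  6 0 0 0 1
  0 0 0 0 0
  0 0 0 0 0
  0 0 0 0 0
After step 4: ants at (0,0),(0,4),(1,0)
  4 0 0 0 1
  7 0 0 0 0
  0 0 0 0 0
  0 0 0 0 0
  0 0 0 0 0
After step 5: ants at (1,0),(1,4),(0,0)
  5 0 0 0 0
  8 0 0 0 1
  0 0 0 0 0
  0 0 0 0 0
  0 0 0 0 0
After step 6: ants at (0,0),(0,4),(1,0)
  6 0 0 0 1
  9 0 0 0 0
  0 0 0 0 0
  0 0 0 0 0
  0 0 0 0 0

6 0 0 0 1
9 0 0 0 0
0 0 0 0 0
0 0 0 0 0
0 0 0 0 0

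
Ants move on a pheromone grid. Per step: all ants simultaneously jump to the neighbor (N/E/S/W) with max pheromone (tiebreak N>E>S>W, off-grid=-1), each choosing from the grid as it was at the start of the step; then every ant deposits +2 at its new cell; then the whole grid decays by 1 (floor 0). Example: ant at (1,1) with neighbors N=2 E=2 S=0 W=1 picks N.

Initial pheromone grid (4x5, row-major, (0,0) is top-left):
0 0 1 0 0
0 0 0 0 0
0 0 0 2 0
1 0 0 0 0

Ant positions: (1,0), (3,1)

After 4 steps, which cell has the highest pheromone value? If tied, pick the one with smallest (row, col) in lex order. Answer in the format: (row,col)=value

Step 1: ant0:(1,0)->N->(0,0) | ant1:(3,1)->W->(3,0)
  grid max=2 at (3,0)
Step 2: ant0:(0,0)->E->(0,1) | ant1:(3,0)->N->(2,0)
  grid max=1 at (0,1)
Step 3: ant0:(0,1)->E->(0,2) | ant1:(2,0)->S->(3,0)
  grid max=2 at (3,0)
Step 4: ant0:(0,2)->E->(0,3) | ant1:(3,0)->N->(2,0)
  grid max=1 at (0,3)
Final grid:
  0 0 0 1 0
  0 0 0 0 0
  1 0 0 0 0
  1 0 0 0 0
Max pheromone 1 at (0,3)

Answer: (0,3)=1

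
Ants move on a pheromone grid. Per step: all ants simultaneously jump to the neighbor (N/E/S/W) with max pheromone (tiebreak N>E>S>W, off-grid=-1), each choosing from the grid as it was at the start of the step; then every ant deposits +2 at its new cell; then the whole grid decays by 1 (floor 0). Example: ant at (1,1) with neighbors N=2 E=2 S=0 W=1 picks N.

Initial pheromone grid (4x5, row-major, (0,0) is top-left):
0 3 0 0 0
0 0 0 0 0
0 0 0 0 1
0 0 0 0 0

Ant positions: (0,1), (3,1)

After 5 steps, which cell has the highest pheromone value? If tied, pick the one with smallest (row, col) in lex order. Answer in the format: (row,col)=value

Step 1: ant0:(0,1)->E->(0,2) | ant1:(3,1)->N->(2,1)
  grid max=2 at (0,1)
Step 2: ant0:(0,2)->W->(0,1) | ant1:(2,1)->N->(1,1)
  grid max=3 at (0,1)
Step 3: ant0:(0,1)->S->(1,1) | ant1:(1,1)->N->(0,1)
  grid max=4 at (0,1)
Step 4: ant0:(1,1)->N->(0,1) | ant1:(0,1)->S->(1,1)
  grid max=5 at (0,1)
Step 5: ant0:(0,1)->S->(1,1) | ant1:(1,1)->N->(0,1)
  grid max=6 at (0,1)
Final grid:
  0 6 0 0 0
  0 4 0 0 0
  0 0 0 0 0
  0 0 0 0 0
Max pheromone 6 at (0,1)

Answer: (0,1)=6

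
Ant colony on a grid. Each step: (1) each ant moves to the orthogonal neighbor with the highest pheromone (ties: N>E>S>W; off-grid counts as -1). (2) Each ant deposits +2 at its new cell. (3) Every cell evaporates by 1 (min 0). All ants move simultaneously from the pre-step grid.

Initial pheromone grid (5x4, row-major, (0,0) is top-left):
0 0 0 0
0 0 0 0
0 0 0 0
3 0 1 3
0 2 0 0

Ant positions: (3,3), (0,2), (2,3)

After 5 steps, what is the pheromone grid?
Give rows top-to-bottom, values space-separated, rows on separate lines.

After step 1: ants at (3,2),(0,3),(3,3)
  0 0 0 1
  0 0 0 0
  0 0 0 0
  2 0 2 4
  0 1 0 0
After step 2: ants at (3,3),(1,3),(3,2)
  0 0 0 0
  0 0 0 1
  0 0 0 0
  1 0 3 5
  0 0 0 0
After step 3: ants at (3,2),(0,3),(3,3)
  0 0 0 1
  0 0 0 0
  0 0 0 0
  0 0 4 6
  0 0 0 0
After step 4: ants at (3,3),(1,3),(3,2)
  0 0 0 0
  0 0 0 1
  0 0 0 0
  0 0 5 7
  0 0 0 0
After step 5: ants at (3,2),(0,3),(3,3)
  0 0 0 1
  0 0 0 0
  0 0 0 0
  0 0 6 8
  0 0 0 0

0 0 0 1
0 0 0 0
0 0 0 0
0 0 6 8
0 0 0 0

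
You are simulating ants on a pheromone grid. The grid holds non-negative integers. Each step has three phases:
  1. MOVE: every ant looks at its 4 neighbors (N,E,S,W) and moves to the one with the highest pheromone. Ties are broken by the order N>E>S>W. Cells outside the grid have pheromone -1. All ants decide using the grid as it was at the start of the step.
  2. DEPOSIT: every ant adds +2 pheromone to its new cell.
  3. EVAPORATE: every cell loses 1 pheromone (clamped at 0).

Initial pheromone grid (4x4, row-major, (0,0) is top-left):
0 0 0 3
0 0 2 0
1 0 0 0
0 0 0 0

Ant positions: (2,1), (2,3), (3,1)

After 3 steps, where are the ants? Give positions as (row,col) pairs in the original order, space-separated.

Step 1: ant0:(2,1)->W->(2,0) | ant1:(2,3)->N->(1,3) | ant2:(3,1)->N->(2,1)
  grid max=2 at (0,3)
Step 2: ant0:(2,0)->E->(2,1) | ant1:(1,3)->N->(0,3) | ant2:(2,1)->W->(2,0)
  grid max=3 at (0,3)
Step 3: ant0:(2,1)->W->(2,0) | ant1:(0,3)->S->(1,3) | ant2:(2,0)->E->(2,1)
  grid max=4 at (2,0)

(2,0) (1,3) (2,1)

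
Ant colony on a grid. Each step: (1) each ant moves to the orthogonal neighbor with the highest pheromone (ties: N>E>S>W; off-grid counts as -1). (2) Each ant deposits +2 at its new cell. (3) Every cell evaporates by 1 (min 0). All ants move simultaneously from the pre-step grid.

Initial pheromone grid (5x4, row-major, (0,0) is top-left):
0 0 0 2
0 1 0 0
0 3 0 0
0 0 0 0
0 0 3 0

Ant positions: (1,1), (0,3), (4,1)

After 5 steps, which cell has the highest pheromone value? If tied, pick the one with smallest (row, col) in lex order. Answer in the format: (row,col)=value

Step 1: ant0:(1,1)->S->(2,1) | ant1:(0,3)->S->(1,3) | ant2:(4,1)->E->(4,2)
  grid max=4 at (2,1)
Step 2: ant0:(2,1)->N->(1,1) | ant1:(1,3)->N->(0,3) | ant2:(4,2)->N->(3,2)
  grid max=3 at (2,1)
Step 3: ant0:(1,1)->S->(2,1) | ant1:(0,3)->S->(1,3) | ant2:(3,2)->S->(4,2)
  grid max=4 at (2,1)
Step 4: ant0:(2,1)->N->(1,1) | ant1:(1,3)->N->(0,3) | ant2:(4,2)->N->(3,2)
  grid max=3 at (2,1)
Step 5: ant0:(1,1)->S->(2,1) | ant1:(0,3)->S->(1,3) | ant2:(3,2)->S->(4,2)
  grid max=4 at (2,1)
Final grid:
  0 0 0 1
  0 0 0 1
  0 4 0 0
  0 0 0 0
  0 0 4 0
Max pheromone 4 at (2,1)

Answer: (2,1)=4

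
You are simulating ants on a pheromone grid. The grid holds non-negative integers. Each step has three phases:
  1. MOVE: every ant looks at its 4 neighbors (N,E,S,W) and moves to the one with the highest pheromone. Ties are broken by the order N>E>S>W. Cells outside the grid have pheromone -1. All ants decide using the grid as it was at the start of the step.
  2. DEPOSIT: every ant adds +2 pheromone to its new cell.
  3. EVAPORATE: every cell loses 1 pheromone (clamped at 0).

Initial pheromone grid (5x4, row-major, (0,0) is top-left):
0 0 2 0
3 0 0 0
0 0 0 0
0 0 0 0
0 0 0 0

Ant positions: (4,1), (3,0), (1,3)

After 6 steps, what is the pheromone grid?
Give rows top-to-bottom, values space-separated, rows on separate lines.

After step 1: ants at (3,1),(2,0),(0,3)
  0 0 1 1
  2 0 0 0
  1 0 0 0
  0 1 0 0
  0 0 0 0
After step 2: ants at (2,1),(1,0),(0,2)
  0 0 2 0
  3 0 0 0
  0 1 0 0
  0 0 0 0
  0 0 0 0
After step 3: ants at (1,1),(0,0),(0,3)
  1 0 1 1
  2 1 0 0
  0 0 0 0
  0 0 0 0
  0 0 0 0
After step 4: ants at (1,0),(1,0),(0,2)
  0 0 2 0
  5 0 0 0
  0 0 0 0
  0 0 0 0
  0 0 0 0
After step 5: ants at (0,0),(0,0),(0,3)
  3 0 1 1
  4 0 0 0
  0 0 0 0
  0 0 0 0
  0 0 0 0
After step 6: ants at (1,0),(1,0),(0,2)
  2 0 2 0
  7 0 0 0
  0 0 0 0
  0 0 0 0
  0 0 0 0

2 0 2 0
7 0 0 0
0 0 0 0
0 0 0 0
0 0 0 0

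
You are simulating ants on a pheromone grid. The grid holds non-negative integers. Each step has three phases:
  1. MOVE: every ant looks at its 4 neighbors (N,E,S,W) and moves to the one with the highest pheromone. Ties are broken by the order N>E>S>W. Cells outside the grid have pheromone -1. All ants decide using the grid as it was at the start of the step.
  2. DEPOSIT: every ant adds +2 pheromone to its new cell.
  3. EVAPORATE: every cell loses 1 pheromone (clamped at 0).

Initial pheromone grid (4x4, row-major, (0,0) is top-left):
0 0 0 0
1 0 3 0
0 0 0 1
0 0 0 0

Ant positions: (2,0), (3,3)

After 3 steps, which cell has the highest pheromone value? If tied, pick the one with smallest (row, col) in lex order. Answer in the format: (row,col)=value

Step 1: ant0:(2,0)->N->(1,0) | ant1:(3,3)->N->(2,3)
  grid max=2 at (1,0)
Step 2: ant0:(1,0)->N->(0,0) | ant1:(2,3)->N->(1,3)
  grid max=1 at (0,0)
Step 3: ant0:(0,0)->S->(1,0) | ant1:(1,3)->S->(2,3)
  grid max=2 at (1,0)
Final grid:
  0 0 0 0
  2 0 0 0
  0 0 0 2
  0 0 0 0
Max pheromone 2 at (1,0)

Answer: (1,0)=2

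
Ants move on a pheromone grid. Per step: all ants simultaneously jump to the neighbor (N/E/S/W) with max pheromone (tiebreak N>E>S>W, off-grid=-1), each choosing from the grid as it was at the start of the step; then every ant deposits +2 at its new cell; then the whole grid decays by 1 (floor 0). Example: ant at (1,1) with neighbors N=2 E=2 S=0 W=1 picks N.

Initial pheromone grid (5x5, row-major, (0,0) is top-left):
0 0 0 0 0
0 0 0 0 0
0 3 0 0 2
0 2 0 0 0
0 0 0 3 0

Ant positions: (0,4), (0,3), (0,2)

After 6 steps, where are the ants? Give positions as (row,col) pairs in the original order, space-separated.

Step 1: ant0:(0,4)->S->(1,4) | ant1:(0,3)->E->(0,4) | ant2:(0,2)->E->(0,3)
  grid max=2 at (2,1)
Step 2: ant0:(1,4)->N->(0,4) | ant1:(0,4)->S->(1,4) | ant2:(0,3)->E->(0,4)
  grid max=4 at (0,4)
Step 3: ant0:(0,4)->S->(1,4) | ant1:(1,4)->N->(0,4) | ant2:(0,4)->S->(1,4)
  grid max=5 at (0,4)
Step 4: ant0:(1,4)->N->(0,4) | ant1:(0,4)->S->(1,4) | ant2:(1,4)->N->(0,4)
  grid max=8 at (0,4)
Step 5: ant0:(0,4)->S->(1,4) | ant1:(1,4)->N->(0,4) | ant2:(0,4)->S->(1,4)
  grid max=9 at (0,4)
Step 6: ant0:(1,4)->N->(0,4) | ant1:(0,4)->S->(1,4) | ant2:(1,4)->N->(0,4)
  grid max=12 at (0,4)

(0,4) (1,4) (0,4)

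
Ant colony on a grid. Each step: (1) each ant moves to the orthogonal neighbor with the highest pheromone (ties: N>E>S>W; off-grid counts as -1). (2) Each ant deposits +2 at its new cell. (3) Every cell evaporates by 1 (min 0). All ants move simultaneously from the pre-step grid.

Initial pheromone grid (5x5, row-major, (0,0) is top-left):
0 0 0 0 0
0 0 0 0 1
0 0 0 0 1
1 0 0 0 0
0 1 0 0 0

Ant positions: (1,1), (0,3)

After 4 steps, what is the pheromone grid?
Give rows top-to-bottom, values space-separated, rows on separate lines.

After step 1: ants at (0,1),(0,4)
  0 1 0 0 1
  0 0 0 0 0
  0 0 0 0 0
  0 0 0 0 0
  0 0 0 0 0
After step 2: ants at (0,2),(1,4)
  0 0 1 0 0
  0 0 0 0 1
  0 0 0 0 0
  0 0 0 0 0
  0 0 0 0 0
After step 3: ants at (0,3),(0,4)
  0 0 0 1 1
  0 0 0 0 0
  0 0 0 0 0
  0 0 0 0 0
  0 0 0 0 0
After step 4: ants at (0,4),(0,3)
  0 0 0 2 2
  0 0 0 0 0
  0 0 0 0 0
  0 0 0 0 0
  0 0 0 0 0

0 0 0 2 2
0 0 0 0 0
0 0 0 0 0
0 0 0 0 0
0 0 0 0 0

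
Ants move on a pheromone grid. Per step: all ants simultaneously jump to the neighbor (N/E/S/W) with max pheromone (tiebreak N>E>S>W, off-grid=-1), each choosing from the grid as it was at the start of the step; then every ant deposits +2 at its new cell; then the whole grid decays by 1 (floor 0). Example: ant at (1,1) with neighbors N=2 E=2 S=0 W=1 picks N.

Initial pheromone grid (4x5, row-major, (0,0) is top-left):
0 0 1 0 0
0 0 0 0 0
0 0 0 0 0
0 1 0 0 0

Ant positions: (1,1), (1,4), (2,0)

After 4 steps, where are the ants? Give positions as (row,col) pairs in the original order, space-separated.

Step 1: ant0:(1,1)->N->(0,1) | ant1:(1,4)->N->(0,4) | ant2:(2,0)->N->(1,0)
  grid max=1 at (0,1)
Step 2: ant0:(0,1)->E->(0,2) | ant1:(0,4)->S->(1,4) | ant2:(1,0)->N->(0,0)
  grid max=1 at (0,0)
Step 3: ant0:(0,2)->E->(0,3) | ant1:(1,4)->N->(0,4) | ant2:(0,0)->E->(0,1)
  grid max=1 at (0,1)
Step 4: ant0:(0,3)->E->(0,4) | ant1:(0,4)->W->(0,3) | ant2:(0,1)->E->(0,2)
  grid max=2 at (0,3)

(0,4) (0,3) (0,2)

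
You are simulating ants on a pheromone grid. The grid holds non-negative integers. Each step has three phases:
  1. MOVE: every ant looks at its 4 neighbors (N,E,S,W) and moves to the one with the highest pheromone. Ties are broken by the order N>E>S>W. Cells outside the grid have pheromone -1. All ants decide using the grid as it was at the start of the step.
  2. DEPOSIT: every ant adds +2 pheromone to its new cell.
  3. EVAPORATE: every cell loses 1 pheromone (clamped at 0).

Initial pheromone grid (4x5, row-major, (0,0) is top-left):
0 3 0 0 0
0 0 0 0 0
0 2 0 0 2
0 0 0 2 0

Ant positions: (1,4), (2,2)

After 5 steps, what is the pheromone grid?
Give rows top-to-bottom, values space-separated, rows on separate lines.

After step 1: ants at (2,4),(2,1)
  0 2 0 0 0
  0 0 0 0 0
  0 3 0 0 3
  0 0 0 1 0
After step 2: ants at (1,4),(1,1)
  0 1 0 0 0
  0 1 0 0 1
  0 2 0 0 2
  0 0 0 0 0
After step 3: ants at (2,4),(2,1)
  0 0 0 0 0
  0 0 0 0 0
  0 3 0 0 3
  0 0 0 0 0
After step 4: ants at (1,4),(1,1)
  0 0 0 0 0
  0 1 0 0 1
  0 2 0 0 2
  0 0 0 0 0
After step 5: ants at (2,4),(2,1)
  0 0 0 0 0
  0 0 0 0 0
  0 3 0 0 3
  0 0 0 0 0

0 0 0 0 0
0 0 0 0 0
0 3 0 0 3
0 0 0 0 0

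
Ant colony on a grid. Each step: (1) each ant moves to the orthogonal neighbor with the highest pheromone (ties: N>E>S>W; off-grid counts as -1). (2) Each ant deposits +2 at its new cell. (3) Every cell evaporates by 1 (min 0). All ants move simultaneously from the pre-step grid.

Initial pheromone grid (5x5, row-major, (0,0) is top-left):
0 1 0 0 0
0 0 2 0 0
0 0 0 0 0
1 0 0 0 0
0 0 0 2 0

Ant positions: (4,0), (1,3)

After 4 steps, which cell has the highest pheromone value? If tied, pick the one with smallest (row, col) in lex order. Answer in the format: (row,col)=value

Answer: (1,2)=2

Derivation:
Step 1: ant0:(4,0)->N->(3,0) | ant1:(1,3)->W->(1,2)
  grid max=3 at (1,2)
Step 2: ant0:(3,0)->N->(2,0) | ant1:(1,2)->N->(0,2)
  grid max=2 at (1,2)
Step 3: ant0:(2,0)->S->(3,0) | ant1:(0,2)->S->(1,2)
  grid max=3 at (1,2)
Step 4: ant0:(3,0)->N->(2,0) | ant1:(1,2)->N->(0,2)
  grid max=2 at (1,2)
Final grid:
  0 0 1 0 0
  0 0 2 0 0
  1 0 0 0 0
  1 0 0 0 0
  0 0 0 0 0
Max pheromone 2 at (1,2)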